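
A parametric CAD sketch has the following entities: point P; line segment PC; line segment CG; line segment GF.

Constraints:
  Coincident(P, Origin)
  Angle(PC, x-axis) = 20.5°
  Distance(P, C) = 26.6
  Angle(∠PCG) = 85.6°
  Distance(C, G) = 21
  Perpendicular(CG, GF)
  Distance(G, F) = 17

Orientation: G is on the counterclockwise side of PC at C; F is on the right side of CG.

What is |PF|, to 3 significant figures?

47.5

P is at the origin; PC runs at 20.5° with length 26.6, so C = 26.6·(cos 20.5°, sin 20.5°) = (24.9, 9.32). ∠PCG = 85.6°, so CG runs at 20.5° + (180° − 85.6°) = 115° from the x-axis; with |CG| = 21.0, G = C + 21.0·(cos 115°, sin 115°) = (16.1, 28.4). CG ⟂ GF; with |GF| = 17.0 on the right of CG, F = G + 17.0·(0.907, 0.421) = (31.5, 35.5). Then |PF| = |F − P| = 47.5.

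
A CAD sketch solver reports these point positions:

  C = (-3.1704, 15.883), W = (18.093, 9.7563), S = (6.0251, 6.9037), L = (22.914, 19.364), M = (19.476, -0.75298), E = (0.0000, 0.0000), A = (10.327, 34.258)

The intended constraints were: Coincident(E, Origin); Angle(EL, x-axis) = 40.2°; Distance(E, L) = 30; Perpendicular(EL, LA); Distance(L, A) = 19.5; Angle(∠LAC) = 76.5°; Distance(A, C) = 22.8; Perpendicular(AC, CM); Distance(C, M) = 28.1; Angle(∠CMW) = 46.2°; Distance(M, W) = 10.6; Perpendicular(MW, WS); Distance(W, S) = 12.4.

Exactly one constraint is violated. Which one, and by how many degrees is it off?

Perpendicular(MW, WS) — off by 5.80°.

E = (0.00, 0.00) ✓; EL at 40.20° ✓; |EL| = 30.00 ✓; ∠(EL, LA) = 90.00° ✓; |LA| = 19.50 ✓; ∠LAC = 76.50° ✓; |AC| = 22.80 ✓; ∠(AC, CM) = 90.00° ✓; |CM| = 28.10 ✓; ∠CMW = 46.20° ✓; |MW| = 10.60 ✓; ∠(MW, WS) = 95.80° ✗; |WS| = 12.40 ✓.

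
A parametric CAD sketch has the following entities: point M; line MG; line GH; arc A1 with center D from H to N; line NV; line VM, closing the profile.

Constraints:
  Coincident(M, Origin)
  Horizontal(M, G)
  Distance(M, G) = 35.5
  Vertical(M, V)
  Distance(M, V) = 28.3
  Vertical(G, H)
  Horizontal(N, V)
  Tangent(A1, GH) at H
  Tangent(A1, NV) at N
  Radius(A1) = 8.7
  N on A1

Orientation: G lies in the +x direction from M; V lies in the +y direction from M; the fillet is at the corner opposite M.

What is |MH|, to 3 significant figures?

40.6

M is at the origin; M and G share the same y with |MG| = 35.5 and G on the +x side, so G = (35.5, 0.00). MV is vertical with |MV| = 28.3 and V on the +y side, so V = (0.00, 28.3). The virtual corner opposite M is at (35.5, 28.3). Since A1 is tangent to GH there, DH ⟂ GH and A1 meets NV tangentially, so DN is at right angles to NV, with radius 8.7, so the center D sits 8.7 in from both sides at D = (26.8, 19.6). That places the tangent points at H = (35.5, 19.6) on GH and N = (26.8, 28.3) on NV. Then |MH| = |H − M| = 40.6.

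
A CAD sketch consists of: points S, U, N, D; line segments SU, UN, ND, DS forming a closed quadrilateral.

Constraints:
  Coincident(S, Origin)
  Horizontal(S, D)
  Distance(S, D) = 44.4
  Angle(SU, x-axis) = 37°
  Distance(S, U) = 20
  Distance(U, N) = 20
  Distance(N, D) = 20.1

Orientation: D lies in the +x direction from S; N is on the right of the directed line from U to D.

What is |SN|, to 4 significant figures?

25.78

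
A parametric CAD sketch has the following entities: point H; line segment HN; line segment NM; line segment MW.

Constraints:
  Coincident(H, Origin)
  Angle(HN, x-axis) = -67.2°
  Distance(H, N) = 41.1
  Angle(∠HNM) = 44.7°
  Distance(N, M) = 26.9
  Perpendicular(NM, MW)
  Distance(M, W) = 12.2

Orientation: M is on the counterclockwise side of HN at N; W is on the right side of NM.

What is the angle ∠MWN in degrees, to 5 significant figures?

65.604°

H is at the origin; HN runs at -67.2° with length 41.1, so N = 41.1·(cos -67.2°, sin -67.2°) = (15.927, -37.889). ∠HNM = 44.7°, so NM runs at -67.2° + (180° − 44.7°) = 68.100° from the x-axis; with |NM| = 26.9, M = N + 26.9·(cos 68.100°, sin 68.100°) = (25.960, -12.930). The perpendicularity gives MW at right angles to NM; with |MW| = 12.2 on the right of NM, W = M + 12.2·(0.92784, -0.37299) = (37.280, -17.480). Then cos ∠MWN = WM·WN / (|WM||WN|), giving 65.604°.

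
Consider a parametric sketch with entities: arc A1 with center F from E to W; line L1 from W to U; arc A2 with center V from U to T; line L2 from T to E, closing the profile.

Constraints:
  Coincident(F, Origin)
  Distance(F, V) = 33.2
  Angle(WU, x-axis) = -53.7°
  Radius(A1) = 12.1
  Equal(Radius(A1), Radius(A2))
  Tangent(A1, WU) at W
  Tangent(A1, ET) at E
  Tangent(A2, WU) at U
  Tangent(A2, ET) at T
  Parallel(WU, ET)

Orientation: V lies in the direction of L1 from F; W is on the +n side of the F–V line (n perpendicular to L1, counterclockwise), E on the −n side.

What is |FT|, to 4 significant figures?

35.34

The slot axis is L1's direction at -53.7°, so u = (cos -53.7°, sin -53.7°) = (0.5920, -0.8059) and n = (−sin -53.7°, cos -53.7°) = (0.8059, 0.5920). F is at the origin and V lies 33.2 along u from F, so V = 33.2·u = (19.65, -26.76). Tangency of A1 to both parallel lines with radius 12.1 puts W and E at F ± 12.1·n: W = (9.752, 7.163), E = (-9.752, -7.163). Equal radii place U and T the same way about V: U = V + 12.1·n = (29.41, -19.59), T = V − 12.1·n = (9.903, -33.92). Then |FT| = |T − F| = 35.34.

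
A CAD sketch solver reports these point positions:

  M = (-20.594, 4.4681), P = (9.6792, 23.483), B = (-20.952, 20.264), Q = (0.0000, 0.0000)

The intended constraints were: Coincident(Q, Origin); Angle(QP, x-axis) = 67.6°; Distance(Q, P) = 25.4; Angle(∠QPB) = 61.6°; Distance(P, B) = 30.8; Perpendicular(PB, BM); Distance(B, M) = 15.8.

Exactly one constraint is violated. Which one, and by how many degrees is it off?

Perpendicular(PB, BM) — off by 4.70°.

Q = (0.00, 0.00) ✓; QP at 67.60° ✓; |QP| = 25.40 ✓; ∠QPB = 61.60° ✓; |PB| = 30.80 ✓; ∠(PB, BM) = 85.30° ✗; |BM| = 15.80 ✓.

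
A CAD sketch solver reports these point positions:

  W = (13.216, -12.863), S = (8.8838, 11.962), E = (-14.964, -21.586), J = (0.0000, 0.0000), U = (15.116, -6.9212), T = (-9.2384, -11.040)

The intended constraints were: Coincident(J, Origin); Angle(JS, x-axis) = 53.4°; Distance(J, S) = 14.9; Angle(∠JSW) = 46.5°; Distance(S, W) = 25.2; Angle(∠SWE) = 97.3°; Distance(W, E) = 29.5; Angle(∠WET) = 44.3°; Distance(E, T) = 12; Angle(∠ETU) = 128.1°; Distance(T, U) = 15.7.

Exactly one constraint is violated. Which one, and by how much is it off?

Distance(T, U) = 15.7 — off by 9.00.

J = (0.00, 0.00) ✓; JS at 53.40° ✓; |JS| = 14.90 ✓; ∠JSW = 46.50° ✓; |SW| = 25.20 ✓; ∠SWE = 97.30° ✓; |WE| = 29.50 ✓; ∠WET = 44.30° ✓; |ET| = 12.00 ✓; ∠ETU = 128.1° ✓; |TU| = 24.70 ✗.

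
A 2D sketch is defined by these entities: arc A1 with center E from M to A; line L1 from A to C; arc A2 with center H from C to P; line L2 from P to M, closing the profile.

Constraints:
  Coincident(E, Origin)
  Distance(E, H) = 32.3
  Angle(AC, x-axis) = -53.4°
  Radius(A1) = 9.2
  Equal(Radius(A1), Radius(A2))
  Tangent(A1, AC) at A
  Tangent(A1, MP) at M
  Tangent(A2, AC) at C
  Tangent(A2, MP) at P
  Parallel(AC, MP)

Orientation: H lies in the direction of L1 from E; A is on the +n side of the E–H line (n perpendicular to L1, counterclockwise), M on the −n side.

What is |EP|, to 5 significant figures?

33.585

Tangency of A1 to both parallel lines with radius 9.2 puts A and M at E ± 9.2·n: A = (7.3859, 5.4853), M = (-7.3859, -5.4853). Equal radii place C and P the same way about H: C = H + 9.2·n = (26.644, -20.446), P = H − 9.2·n = (11.872, -31.416). Then |EP| = |P − E| = 33.585.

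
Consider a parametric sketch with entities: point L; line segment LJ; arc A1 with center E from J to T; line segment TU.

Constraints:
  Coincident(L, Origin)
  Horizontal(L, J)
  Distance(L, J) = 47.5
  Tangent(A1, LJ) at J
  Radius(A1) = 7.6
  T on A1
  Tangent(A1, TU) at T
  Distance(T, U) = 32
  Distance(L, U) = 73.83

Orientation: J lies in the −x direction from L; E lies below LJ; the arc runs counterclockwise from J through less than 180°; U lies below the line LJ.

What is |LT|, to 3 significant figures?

55.0

Checks: ∠(EJ, JL) = 90.00° ✓; |ET| = 7.600 ✓; ∠(ET, TU) = 90.00° ✓; |TU| = 32.00 ✓; |LU| = 73.83 ✓.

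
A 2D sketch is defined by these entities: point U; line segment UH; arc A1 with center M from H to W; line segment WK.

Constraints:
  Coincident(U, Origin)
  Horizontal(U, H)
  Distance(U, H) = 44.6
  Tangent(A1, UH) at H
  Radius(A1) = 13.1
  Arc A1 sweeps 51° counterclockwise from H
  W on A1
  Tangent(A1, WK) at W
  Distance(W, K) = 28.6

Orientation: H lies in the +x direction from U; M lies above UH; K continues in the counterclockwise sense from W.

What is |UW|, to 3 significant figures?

55.0

U is at the origin; UH is horizontal with |UH| = 44.6 and H on the +x side, so H = (44.6, 0.00). The tangent condition forces MH to be normal to UH, so M = H + (0, 13.1) = (44.6, 13.1). On A1, H sits at bearing -90° from M; a 51° counterclockwise sweep puts W at bearing -39°, so W = M + 13.1·(cos -39°, sin -39°) = (54.8, 4.86). Then |UW| = |W − U| = 55.0.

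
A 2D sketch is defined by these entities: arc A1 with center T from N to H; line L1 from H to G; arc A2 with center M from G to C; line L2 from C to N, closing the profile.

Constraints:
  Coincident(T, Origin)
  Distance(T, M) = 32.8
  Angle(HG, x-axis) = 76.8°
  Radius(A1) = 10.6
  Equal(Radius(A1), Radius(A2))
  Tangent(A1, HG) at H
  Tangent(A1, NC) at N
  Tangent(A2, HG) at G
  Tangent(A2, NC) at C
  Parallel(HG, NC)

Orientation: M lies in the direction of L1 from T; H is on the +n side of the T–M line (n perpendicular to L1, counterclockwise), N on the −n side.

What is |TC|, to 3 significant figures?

34.5

The slot axis is L1's direction at 76.8°, so u = (cos 76.8°, sin 76.8°) = (0.228, 0.974) and n = (−sin 76.8°, cos 76.8°) = (-0.974, 0.228). T is at the origin and M lies 32.8 along u from T, so M = 32.8·u = (7.49, 31.9). Tangency of A1 to both parallel lines with radius 10.6 puts H and N at T ± 10.6·n: H = (-10.3, 2.42), N = (10.3, -2.42). Equal radii place G and C the same way about M: G = M + 10.6·n = (-2.83, 34.4), C = M − 10.6·n = (17.8, 29.5). Then |TC| = |C − T| = 34.5.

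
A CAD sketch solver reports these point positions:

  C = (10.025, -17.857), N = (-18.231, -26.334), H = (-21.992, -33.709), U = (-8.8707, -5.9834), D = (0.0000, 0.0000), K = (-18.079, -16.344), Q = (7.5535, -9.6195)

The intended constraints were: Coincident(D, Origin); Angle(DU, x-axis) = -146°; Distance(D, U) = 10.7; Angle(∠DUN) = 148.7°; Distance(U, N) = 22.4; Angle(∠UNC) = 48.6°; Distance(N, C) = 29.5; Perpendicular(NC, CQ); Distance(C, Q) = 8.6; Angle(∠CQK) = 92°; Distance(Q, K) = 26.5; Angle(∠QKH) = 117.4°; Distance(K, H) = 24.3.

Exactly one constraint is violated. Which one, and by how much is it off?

Distance(K, H) = 24.3 — off by 6.50.

D = (0.00, 0.00) ✓; DU at -146.0° ✓; |DU| = 10.70 ✓; ∠DUN = 148.7° ✓; |UN| = 22.40 ✓; ∠UNC = 48.60° ✓; |NC| = 29.50 ✓; ∠(NC, CQ) = 90.00° ✓; |CQ| = 8.600 ✓; ∠CQK = 92.00° ✓; |QK| = 26.50 ✓; ∠QKH = 117.4° ✓; |KH| = 17.80 ✗.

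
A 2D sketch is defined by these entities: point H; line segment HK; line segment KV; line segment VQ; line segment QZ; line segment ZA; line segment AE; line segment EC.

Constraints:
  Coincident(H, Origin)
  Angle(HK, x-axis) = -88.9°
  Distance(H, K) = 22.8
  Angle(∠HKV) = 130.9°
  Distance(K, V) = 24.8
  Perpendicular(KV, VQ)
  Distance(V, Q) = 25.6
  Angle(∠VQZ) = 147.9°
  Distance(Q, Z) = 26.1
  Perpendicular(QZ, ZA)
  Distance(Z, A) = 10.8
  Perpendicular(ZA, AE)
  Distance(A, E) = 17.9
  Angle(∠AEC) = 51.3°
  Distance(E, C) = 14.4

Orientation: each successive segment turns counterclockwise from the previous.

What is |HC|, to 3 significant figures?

38.7

H is at the origin; HK runs at -88.9° with length 22.8, so K = (0.438, -22.8). ∠HKV = 130.9° gives KV at -39.8° from the x-axis; with |KV| = 24.8, V = (19.5, -38.7). KV is perpendicular to VQ, so VQ runs at 50.2°; with |VQ| = 25.6, Q = (35.9, -19.0). ∠VQZ = 147.9° gives QZ at 82.3° from the x-axis; with |QZ| = 26.1, Z = (39.4, 6.86). QZ is perpendicular to ZA, so ZA runs at 172°; with |ZA| = 10.8, A = (28.7, 8.31). ZA is perpendicular to AE, so AE runs at -97.7°; with |AE| = 17.9, E = (26.3, -9.43). ∠AEC = 51.3° gives EC at 31.0° from the x-axis; with |EC| = 14.4, C = (38.6, -2.01). Then |HC| = |C − H| = 38.7.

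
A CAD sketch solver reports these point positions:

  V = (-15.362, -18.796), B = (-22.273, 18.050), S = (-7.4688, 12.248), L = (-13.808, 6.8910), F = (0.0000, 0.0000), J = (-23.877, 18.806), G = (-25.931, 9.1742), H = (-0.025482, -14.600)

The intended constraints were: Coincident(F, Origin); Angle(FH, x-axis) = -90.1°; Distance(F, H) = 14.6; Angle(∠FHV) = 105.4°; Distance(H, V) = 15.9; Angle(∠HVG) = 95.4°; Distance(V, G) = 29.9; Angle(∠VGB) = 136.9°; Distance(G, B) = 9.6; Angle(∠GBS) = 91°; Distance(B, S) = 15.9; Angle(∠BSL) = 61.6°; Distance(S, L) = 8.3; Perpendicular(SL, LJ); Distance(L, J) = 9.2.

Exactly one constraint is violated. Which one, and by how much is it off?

Distance(L, J) = 9.2 — off by 6.40.

F = (0.00, 0.00) ✓; FH at -90.10° ✓; |FH| = 14.60 ✓; ∠FHV = 105.4° ✓; |HV| = 15.90 ✓; ∠HVG = 95.40° ✓; |VG| = 29.90 ✓; ∠VGB = 136.9° ✓; |GB| = 9.600 ✓; ∠GBS = 91.00° ✓; |BS| = 15.90 ✓; ∠BSL = 61.60° ✓; |SL| = 8.300 ✓; ∠(SL, LJ) = 90.00° ✓; |LJ| = 15.60 ✗.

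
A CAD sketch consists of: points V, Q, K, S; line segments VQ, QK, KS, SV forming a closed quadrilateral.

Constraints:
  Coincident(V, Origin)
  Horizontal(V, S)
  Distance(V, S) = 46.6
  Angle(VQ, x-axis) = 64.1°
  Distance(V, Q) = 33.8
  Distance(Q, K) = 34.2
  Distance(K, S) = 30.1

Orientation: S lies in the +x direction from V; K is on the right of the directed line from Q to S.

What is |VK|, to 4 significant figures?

17.15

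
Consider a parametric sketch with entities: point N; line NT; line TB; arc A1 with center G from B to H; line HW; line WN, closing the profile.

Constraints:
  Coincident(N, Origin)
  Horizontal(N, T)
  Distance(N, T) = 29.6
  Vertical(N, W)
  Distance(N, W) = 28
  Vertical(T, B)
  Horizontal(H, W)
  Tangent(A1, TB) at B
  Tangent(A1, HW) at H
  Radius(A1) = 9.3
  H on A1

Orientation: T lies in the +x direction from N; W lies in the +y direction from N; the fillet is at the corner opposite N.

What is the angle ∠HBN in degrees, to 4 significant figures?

77.28°

N is at the origin; N and T share the same y with |NT| = 29.6 and T on the +x side, so T = (29.60, 0.000). NW is vertical with |NW| = 28.0 and W on the +y side, so W = (0.000, 28.00). The virtual corner opposite N is at (29.60, 28.00). Since A1 is tangent to TB there, GB ⟂ TB and tangency of A1 to HW means the radius GH is perpendicular to HW, with radius 9.3, so the center G sits 9.3 in from both sides at G = (20.30, 18.70). That places the tangent points at B = (29.60, 18.70) on TB and H = (20.30, 28.00) on HW. Then cos ∠HBN = BH·BN / (|BH||BN|), giving 77.28°.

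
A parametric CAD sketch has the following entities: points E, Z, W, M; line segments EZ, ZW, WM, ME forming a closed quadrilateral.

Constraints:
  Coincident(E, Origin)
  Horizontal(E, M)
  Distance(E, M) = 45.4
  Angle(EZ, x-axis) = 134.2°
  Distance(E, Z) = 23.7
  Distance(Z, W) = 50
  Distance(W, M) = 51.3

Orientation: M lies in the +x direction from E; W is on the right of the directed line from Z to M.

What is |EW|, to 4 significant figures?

29.17

Checks: |ZW| = 50.00 ✓; |WM| = 51.30 ✓.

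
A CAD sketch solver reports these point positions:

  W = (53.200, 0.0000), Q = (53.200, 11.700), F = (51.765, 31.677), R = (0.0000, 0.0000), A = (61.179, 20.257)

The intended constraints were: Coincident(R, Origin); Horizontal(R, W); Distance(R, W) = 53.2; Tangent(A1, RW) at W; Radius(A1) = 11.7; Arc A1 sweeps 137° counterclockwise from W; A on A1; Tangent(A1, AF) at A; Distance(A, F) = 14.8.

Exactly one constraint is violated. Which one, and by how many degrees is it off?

Tangent(A1, AF) at A — off by 7.50°.

R = (0.00, 0.00) ✓; R.y = 0.00, W.y = 0.00 ✓; |RW| = 53.20 ✓; ∠(QW, WR) = 90.00° ✓; |QW| = 11.70 ✓; bearing(Q→A) − bearing(Q→W) = 137.0° ✓; |QA| = 11.70 ✓; ∠(QA, AF) = 97.50° ✗; |AF| = 14.80 ✓.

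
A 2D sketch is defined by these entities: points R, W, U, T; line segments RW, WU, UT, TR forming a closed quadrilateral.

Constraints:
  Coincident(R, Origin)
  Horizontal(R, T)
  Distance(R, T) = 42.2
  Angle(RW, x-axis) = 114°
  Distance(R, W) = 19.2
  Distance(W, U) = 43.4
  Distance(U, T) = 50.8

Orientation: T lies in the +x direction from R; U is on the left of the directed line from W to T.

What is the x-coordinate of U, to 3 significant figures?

23.8

Checks: |WU| = 43.40 ✓; |UT| = 50.80 ✓.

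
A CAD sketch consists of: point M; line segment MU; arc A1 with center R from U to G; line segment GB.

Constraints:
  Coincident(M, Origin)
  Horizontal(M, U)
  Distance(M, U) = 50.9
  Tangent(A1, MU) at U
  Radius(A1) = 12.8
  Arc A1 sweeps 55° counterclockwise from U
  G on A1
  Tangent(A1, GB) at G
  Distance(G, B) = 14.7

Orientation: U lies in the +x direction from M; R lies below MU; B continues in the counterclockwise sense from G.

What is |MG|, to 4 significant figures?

40.78

M is at the origin; M and U share the same y with |MU| = 50.9 and U on the +x side, so U = (50.90, 0.000). Tangency of A1 to MU means the radius RU is perpendicular to MU, so R = U + (0, -12.8) = (50.90, -12.80). On A1, U sits at bearing 90° from R; a 55° counterclockwise sweep puts G at bearing 145°, so G = R + 12.8·(cos 145°, sin 145°) = (40.41, -5.458). Then |MG| = |G − M| = 40.78.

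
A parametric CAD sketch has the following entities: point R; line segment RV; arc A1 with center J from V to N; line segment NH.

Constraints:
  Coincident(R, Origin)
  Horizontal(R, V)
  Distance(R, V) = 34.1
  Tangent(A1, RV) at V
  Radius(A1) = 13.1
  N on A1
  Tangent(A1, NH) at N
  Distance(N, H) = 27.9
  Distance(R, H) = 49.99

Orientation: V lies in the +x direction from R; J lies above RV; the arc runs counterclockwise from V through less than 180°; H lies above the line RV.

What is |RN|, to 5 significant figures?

49.063

Checks: R.y = 0.00, V.y = 0.00 ✓; |JN| = 13.10 ✓; ∠(JN, NH) = 90.00° ✓; |NH| = 27.90 ✓; |RH| = 49.99 ✓.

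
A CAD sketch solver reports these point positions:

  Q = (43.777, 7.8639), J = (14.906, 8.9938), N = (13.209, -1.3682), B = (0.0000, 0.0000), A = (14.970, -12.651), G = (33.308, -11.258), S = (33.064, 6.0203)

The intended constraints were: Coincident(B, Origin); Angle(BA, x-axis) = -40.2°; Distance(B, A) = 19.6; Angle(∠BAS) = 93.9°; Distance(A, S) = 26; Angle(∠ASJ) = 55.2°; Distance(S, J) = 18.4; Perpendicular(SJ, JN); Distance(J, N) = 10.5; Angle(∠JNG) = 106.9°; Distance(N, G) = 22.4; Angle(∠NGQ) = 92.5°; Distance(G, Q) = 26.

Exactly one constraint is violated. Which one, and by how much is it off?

Distance(G, Q) = 26 — off by 4.20.

B = (0.00, 0.00) ✓; BA at -40.20° ✓; |BA| = 19.60 ✓; ∠BAS = 93.90° ✓; |AS| = 26.00 ✓; ∠ASJ = 55.20° ✓; |SJ| = 18.40 ✓; ∠(SJ, JN) = 90.00° ✓; |JN| = 10.50 ✓; ∠JNG = 106.9° ✓; |NG| = 22.40 ✓; ∠NGQ = 92.50° ✓; |GQ| = 21.80 ✗.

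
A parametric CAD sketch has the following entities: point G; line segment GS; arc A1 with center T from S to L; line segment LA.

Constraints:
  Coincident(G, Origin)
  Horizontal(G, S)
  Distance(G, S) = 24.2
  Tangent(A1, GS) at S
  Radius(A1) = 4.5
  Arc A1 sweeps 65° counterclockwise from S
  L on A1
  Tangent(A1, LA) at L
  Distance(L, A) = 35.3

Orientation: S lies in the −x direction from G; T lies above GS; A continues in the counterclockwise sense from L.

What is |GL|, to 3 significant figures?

20.3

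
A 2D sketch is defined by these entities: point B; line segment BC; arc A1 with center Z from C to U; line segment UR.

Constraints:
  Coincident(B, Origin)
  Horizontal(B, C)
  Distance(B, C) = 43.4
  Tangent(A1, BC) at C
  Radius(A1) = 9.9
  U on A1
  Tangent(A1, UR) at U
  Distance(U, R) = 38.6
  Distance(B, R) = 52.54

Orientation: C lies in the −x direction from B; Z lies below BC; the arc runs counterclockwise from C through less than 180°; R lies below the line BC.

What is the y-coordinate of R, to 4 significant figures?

-45.71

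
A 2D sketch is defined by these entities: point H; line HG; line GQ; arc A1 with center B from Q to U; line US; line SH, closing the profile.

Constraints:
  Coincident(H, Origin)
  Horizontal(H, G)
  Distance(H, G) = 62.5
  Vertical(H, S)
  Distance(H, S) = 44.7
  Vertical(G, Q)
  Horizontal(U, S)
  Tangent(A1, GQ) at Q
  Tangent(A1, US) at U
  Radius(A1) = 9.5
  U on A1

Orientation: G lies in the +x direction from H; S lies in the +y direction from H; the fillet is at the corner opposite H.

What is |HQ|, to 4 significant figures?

71.73

The virtual corner opposite H is at (62.50, 44.70). Tangency of A1 to GQ means the radius BQ is perpendicular to GQ and since A1 is tangent to US there, BU ⟂ US, with radius 9.5, so the center B sits 9.5 in from both sides at B = (53.00, 35.20). That places the tangent points at Q = (62.50, 35.20) on GQ and U = (53.00, 44.70) on US. Then |HQ| = |Q − H| = 71.73.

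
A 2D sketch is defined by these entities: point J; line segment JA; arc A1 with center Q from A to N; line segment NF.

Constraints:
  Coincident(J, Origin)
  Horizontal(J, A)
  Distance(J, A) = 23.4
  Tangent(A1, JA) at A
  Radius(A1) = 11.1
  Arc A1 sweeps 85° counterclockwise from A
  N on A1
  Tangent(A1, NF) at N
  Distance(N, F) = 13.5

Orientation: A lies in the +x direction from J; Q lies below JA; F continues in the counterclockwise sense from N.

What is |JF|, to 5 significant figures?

26.091

J is at the origin; JA is horizontal with |JA| = 23.4 and A on the +x side, so A = (23.400, 0.0000). Tangency of A1 to JA means the radius QA is perpendicular to JA, so Q = A + (0, -11.1) = (23.400, -11.100). On A1, A sits at bearing 90° from Q; an 85° counterclockwise sweep puts N at bearing 175°, so N = Q + 11.1·(cos 175°, sin 175°) = (12.342, -10.133). A1 meets NF tangentially, so QN is at right angles to NF, so NF runs along (−sin 175°, cos 175°); with |NF| = 13.5, F = (11.166, -23.581). Then |JF| = |F − J| = 26.091.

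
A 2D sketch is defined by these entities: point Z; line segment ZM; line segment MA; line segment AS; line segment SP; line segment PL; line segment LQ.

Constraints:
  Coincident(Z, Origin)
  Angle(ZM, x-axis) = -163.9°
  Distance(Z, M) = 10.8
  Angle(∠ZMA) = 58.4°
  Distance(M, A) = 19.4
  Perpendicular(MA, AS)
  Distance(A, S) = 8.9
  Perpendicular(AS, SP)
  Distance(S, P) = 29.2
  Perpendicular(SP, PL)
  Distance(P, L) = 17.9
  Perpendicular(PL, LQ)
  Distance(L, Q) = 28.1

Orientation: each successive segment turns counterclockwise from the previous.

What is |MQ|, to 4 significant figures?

20.39

SP is perpendicular to PL, so PL runs at -132.3°; with |PL| = 17.9, L = (-23.68, -3.056). The perpendicularity gives LQ at right angles to PL, so LQ runs at -42.30°; with |LQ| = 28.1, Q = (-2.898, -21.97). Then |MQ| = |Q − M| = 20.39.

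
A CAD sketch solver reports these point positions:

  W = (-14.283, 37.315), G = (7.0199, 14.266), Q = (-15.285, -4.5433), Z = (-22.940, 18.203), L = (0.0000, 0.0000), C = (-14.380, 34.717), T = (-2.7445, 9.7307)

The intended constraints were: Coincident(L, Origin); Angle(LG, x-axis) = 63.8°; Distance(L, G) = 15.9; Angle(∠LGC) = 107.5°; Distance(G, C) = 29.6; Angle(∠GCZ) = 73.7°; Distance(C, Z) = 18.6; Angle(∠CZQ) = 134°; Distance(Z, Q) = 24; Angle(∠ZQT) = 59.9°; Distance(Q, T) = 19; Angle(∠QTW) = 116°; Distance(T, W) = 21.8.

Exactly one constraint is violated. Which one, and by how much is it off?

Distance(T, W) = 21.8 — off by 8.10.

L = (0.00, 0.00) ✓; LG at 63.80° ✓; |LG| = 15.90 ✓; ∠LGC = 107.5° ✓; |GC| = 29.60 ✓; ∠GCZ = 73.70° ✓; |CZ| = 18.60 ✓; ∠CZQ = 134.0° ✓; |ZQ| = 24.00 ✓; ∠ZQT = 59.90° ✓; |QT| = 19.00 ✓; ∠QTW = 116.0° ✓; |TW| = 29.90 ✗.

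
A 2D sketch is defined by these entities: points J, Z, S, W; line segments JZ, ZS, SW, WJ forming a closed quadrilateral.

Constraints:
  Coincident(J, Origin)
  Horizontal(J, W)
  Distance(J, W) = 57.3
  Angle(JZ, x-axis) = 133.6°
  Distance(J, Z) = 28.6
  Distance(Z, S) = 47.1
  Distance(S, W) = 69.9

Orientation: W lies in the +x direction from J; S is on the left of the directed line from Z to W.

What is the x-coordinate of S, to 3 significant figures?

13.3

J is at the origin; J and W share the same y with |JW| = 57.3 and W in +x, so W = (57.3, 0). JZ runs at 133.6° with |JZ| = 28.6, so Z = (-19.7, 20.7). S is determined by |ZS| = 47.1 and |SW| = 69.9 together: it lies at the intersection of circle(Z, 47.1) and circle(W, 69.9). With |ZW| = 79.8, the foot of the radical line on ZW is 23.2 from Z and the perpendicular offset is √(47.1² − 23.2²) = 41.0. Taking the left-of-ZW solution: S = (13.3, 54.3).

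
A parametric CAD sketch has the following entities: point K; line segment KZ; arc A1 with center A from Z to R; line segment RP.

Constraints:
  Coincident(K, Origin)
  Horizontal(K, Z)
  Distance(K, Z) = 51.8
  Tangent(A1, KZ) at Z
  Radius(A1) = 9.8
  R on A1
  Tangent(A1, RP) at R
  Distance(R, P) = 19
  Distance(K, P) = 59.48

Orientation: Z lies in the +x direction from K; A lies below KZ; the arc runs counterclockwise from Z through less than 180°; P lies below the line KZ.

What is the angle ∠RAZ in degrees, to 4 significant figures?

114.3°

K is at the origin; K and Z share the same y with |KZ| = 51.8 and Z on the +x side, so Z = (51.80, 0.000). A1 meets KZ tangentially, so AZ is at right angles to KZ, so A = Z + (0, -9.8) = (51.80, -9.800). Since AR ⟂ RP (tangency), |AP| = √(9.8² + 19.0²) = 21.38 regardless of where R sits on A1. So P lies on both circle(K, 59.48) and circle(A, 21.38); the below-KZ intersection is P = (50.67, -31.15). R is the foot of the tangent from P: R = (42.87, -13.83).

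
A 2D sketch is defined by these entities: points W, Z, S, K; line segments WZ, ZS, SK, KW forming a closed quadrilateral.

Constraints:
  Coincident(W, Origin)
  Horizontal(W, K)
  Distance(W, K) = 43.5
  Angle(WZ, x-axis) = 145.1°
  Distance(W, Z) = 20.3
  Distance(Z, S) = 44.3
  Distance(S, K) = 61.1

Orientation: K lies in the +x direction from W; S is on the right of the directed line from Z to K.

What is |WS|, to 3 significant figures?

33.1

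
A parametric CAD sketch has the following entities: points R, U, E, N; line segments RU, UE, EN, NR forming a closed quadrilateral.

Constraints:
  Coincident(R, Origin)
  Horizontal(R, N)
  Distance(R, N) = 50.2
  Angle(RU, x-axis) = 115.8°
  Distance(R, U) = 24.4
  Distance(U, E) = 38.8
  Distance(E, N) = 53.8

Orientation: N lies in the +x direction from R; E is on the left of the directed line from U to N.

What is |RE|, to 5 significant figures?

49.464

R is at the origin; R and N share the same y with |RN| = 50.2 and N in +x, so N = (50.2, 0). RU runs at 115.8° with |RU| = 24.4, so U = (-10.620, 21.968). E is determined by |UE| = 38.8 and |EN| = 53.8 together: it lies at the intersection of circle(U, 38.8) and circle(N, 53.8). With |UN| = 64.665, the foot of the radical line on UN is 21.593 from U and the perpendicular offset is √(38.8² − 21.593²) = 32.236. Taking the left-of-UN solution: E = (20.640, 44.952).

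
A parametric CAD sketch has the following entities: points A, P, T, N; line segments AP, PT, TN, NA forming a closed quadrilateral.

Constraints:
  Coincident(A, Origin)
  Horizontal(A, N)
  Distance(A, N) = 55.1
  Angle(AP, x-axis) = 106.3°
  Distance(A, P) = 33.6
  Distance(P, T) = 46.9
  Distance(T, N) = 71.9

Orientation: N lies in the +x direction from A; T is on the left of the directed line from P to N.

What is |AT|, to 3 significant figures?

69.3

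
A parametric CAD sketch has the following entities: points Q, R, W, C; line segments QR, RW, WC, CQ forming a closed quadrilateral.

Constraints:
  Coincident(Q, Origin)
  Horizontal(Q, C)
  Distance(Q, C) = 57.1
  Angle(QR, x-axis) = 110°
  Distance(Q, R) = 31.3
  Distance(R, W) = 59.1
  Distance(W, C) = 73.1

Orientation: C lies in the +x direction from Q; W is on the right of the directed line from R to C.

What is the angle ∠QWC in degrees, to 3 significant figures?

47.9°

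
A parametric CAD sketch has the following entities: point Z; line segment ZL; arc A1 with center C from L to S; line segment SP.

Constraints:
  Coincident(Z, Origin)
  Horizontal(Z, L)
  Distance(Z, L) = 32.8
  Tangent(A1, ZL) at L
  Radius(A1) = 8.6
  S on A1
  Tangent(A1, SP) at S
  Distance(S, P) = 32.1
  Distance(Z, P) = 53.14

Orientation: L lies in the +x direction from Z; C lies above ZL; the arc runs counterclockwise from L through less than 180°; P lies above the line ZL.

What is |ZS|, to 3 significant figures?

42.5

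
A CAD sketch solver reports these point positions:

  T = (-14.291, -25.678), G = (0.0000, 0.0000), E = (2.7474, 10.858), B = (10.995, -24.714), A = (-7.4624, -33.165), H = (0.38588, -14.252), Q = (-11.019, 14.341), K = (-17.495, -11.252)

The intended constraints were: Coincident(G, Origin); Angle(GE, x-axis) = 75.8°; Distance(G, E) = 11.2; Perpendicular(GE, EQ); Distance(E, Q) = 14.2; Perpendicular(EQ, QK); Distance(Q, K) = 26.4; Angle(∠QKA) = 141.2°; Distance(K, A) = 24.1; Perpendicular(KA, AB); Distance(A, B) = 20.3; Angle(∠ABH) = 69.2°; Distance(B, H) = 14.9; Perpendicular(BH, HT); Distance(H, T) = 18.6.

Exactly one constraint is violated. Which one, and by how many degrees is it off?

Perpendicular(BH, HT) — off by 7.50°.

G = (0.00, 0.00) ✓; GE at 75.80° ✓; |GE| = 11.20 ✓; ∠(GE, EQ) = 90.00° ✓; |EQ| = 14.20 ✓; ∠(EQ, QK) = 90.00° ✓; |QK| = 26.40 ✓; ∠QKA = 141.2° ✓; |KA| = 24.10 ✓; ∠(KA, AB) = 90.00° ✓; |AB| = 20.30 ✓; ∠ABH = 69.20° ✓; |BH| = 14.90 ✓; ∠(BH, HT) = 82.50° ✗; |HT| = 18.60 ✓.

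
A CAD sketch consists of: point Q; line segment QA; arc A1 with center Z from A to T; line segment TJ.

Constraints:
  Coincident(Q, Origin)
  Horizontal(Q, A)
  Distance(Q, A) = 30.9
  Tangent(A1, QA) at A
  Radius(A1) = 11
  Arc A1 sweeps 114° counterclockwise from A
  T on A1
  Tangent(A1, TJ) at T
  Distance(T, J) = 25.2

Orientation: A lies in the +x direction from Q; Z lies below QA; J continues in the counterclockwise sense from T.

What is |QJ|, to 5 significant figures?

49.489

Q is at the origin; Q and A share the same y with |QA| = 30.9 and A on the +x side, so A = (30.900, 0.0000). A1 meets QA tangentially, so ZA is at right angles to QA, so Z = A + (0, -11) = (30.900, -11.000). On A1, A sits at bearing 90° from Z; a 114° counterclockwise sweep puts T at bearing 204°, so T = Z + 11.0·(cos 204°, sin 204°) = (20.851, -15.474). A1 meets TJ tangentially, so ZT is at right angles to TJ, so TJ runs along (−sin 204°, cos 204°); with |TJ| = 25.2, J = (31.101, -38.495). Then |QJ| = |J − Q| = 49.489.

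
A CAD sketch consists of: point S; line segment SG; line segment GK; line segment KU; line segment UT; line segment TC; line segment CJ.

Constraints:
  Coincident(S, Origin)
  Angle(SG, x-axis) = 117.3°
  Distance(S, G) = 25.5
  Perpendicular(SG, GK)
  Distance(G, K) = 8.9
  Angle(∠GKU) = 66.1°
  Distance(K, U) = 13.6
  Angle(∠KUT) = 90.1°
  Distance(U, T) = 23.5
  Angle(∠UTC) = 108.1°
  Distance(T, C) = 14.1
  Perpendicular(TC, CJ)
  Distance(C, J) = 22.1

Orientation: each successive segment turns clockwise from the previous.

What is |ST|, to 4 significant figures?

28.92

∠GKU = 66.1° gives KU at -86.60° from the x-axis; with |KU| = 13.6, U = (-2.980, 13.17). ∠KUT = 90.1° gives UT at -176.5° from the x-axis; with |UT| = 23.5, T = (-26.44, 11.73). Then |ST| = |T − S| = 28.92.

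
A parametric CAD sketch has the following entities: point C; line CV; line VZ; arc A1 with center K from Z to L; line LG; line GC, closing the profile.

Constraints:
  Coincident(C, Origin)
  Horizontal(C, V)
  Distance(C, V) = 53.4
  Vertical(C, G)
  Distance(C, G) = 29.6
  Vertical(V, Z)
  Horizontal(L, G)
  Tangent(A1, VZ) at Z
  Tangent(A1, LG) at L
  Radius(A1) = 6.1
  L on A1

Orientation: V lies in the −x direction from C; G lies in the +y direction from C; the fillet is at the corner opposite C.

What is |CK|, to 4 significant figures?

52.82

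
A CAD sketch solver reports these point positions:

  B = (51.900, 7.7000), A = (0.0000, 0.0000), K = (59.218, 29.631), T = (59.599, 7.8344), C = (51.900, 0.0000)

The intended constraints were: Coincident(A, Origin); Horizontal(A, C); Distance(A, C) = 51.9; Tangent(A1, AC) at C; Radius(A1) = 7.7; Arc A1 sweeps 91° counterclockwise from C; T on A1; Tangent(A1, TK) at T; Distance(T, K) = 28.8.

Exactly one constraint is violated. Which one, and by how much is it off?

Distance(T, K) = 28.8 — off by 7.00.

A = (0.00, 0.00) ✓; A.y = 0.00, C.y = 0.00 ✓; |AC| = 51.90 ✓; ∠(BC, CA) = 90.00° ✓; |BC| = 7.700 ✓; bearing(B→T) − bearing(B→C) = 91.00° ✓; |BT| = 7.700 ✓; ∠(BT, TK) = 90.00° ✓; |TK| = 21.80 ✗.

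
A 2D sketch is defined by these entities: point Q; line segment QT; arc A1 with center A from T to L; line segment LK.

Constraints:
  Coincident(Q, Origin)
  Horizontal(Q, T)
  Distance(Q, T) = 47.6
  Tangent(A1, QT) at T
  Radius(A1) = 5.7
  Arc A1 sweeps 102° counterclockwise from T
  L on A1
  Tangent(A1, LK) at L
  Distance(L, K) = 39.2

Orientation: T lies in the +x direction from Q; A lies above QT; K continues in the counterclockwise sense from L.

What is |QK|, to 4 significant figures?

63.82

Q is at the origin; Q and T share the same y with |QT| = 47.6 and T on the +x side, so T = (47.60, 0.000). Tangency of A1 to QT means the radius AT is perpendicular to QT, so A = T + (0, 5.7) = (47.60, 5.700). On A1, T sits at bearing -90° from A; a 102° counterclockwise sweep puts L at bearing 12°, so L = A + 5.7·(cos 12°, sin 12°) = (53.18, 6.885). A1 meets LK tangentially, so AL is at right angles to LK, so LK runs along (−sin 12°, cos 12°); with |LK| = 39.2, K = (45.03, 45.23). Then |QK| = |K − Q| = 63.82.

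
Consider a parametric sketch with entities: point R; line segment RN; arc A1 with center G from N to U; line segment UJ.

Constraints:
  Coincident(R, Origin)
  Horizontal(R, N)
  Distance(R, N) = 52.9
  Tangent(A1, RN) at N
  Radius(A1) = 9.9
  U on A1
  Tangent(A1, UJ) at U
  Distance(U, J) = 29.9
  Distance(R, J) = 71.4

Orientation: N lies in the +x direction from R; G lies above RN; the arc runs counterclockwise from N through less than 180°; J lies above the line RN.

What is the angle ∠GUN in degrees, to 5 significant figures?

40.991°

Checks: |GU| = 9.900 ✓; ∠(GU, UJ) = 90.00° ✓; |UJ| = 29.90 ✓; |RJ| = 71.40 ✓.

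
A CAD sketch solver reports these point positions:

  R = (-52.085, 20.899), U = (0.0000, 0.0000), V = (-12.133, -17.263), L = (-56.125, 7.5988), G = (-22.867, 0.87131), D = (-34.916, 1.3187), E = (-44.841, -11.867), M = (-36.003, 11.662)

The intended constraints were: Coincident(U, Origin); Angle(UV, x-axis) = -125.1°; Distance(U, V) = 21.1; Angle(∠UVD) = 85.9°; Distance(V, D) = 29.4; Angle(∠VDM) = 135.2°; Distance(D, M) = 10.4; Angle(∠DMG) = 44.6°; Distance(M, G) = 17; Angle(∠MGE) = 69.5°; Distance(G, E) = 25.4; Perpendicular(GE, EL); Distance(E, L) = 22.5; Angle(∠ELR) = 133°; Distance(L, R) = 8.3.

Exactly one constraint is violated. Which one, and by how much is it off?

Distance(L, R) = 8.3 — off by 5.60.

U = (0.00, 0.00) ✓; UV at -125.1° ✓; |UV| = 21.10 ✓; ∠UVD = 85.90° ✓; |VD| = 29.40 ✓; ∠VDM = 135.2° ✓; |DM| = 10.40 ✓; ∠DMG = 44.60° ✓; |MG| = 17.00 ✓; ∠MGE = 69.50° ✓; |GE| = 25.40 ✓; ∠(GE, EL) = 90.00° ✓; |EL| = 22.50 ✓; ∠ELR = 133.0° ✓; |LR| = 13.90 ✗.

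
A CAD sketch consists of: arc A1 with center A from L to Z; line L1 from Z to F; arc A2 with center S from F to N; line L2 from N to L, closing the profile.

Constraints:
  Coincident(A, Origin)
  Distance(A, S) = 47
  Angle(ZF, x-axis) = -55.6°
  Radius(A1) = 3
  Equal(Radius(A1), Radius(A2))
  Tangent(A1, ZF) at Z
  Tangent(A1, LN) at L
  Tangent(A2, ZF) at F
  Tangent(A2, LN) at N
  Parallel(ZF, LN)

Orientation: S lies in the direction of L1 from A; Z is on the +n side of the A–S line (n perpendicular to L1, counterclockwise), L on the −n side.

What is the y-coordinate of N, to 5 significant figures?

-40.475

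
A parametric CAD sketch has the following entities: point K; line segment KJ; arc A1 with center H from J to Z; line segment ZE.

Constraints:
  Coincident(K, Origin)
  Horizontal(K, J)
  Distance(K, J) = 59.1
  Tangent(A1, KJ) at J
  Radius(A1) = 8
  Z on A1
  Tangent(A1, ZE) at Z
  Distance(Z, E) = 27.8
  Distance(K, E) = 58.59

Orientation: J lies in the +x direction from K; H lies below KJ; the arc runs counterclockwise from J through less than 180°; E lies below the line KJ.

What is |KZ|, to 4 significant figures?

51.64

Checks: |HZ| = 8.000 ✓; ∠(HZ, ZE) = 90.00° ✓; |ZE| = 27.80 ✓; |KE| = 58.59 ✓.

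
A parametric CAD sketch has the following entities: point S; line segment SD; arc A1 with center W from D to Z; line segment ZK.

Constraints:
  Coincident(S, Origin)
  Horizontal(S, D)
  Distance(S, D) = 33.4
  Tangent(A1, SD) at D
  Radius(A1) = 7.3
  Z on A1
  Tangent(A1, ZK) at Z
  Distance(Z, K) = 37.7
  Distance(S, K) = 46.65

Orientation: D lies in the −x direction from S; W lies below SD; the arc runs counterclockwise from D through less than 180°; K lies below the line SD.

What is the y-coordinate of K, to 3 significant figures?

-42.8

Checks: |WZ| = 7.300 ✓; ∠(WZ, ZK) = 90.00° ✓; |ZK| = 37.70 ✓; |SK| = 46.65 ✓.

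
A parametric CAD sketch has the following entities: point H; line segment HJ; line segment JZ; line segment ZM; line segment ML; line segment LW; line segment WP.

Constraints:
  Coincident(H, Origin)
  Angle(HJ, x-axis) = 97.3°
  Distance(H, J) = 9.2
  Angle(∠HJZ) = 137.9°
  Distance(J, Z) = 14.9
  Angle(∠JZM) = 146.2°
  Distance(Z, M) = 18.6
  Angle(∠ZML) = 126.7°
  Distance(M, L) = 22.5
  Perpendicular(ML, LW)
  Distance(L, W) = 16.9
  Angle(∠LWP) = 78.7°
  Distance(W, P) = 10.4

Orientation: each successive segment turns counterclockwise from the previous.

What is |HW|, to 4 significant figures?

34.88

H is at the origin; HJ runs at 97.3° with length 9.2, so J = (-1.169, 9.125). ∠HJZ = 137.9° gives JZ at 139.4° from the x-axis; with |JZ| = 14.9, Z = (-12.48, 18.82). ∠JZM = 146.2° gives ZM at 173.2° from the x-axis; with |ZM| = 18.6, M = (-30.95, 21.02). ∠ZML = 126.7° gives ML at -133.5° from the x-axis; with |ML| = 22.5, L = (-46.44, 4.703). The perpendicularity gives LW at right angles to ML, so LW runs at -43.50°; with |LW| = 16.9, W = (-34.18, -6.930). Then |HW| = |W − H| = 34.88.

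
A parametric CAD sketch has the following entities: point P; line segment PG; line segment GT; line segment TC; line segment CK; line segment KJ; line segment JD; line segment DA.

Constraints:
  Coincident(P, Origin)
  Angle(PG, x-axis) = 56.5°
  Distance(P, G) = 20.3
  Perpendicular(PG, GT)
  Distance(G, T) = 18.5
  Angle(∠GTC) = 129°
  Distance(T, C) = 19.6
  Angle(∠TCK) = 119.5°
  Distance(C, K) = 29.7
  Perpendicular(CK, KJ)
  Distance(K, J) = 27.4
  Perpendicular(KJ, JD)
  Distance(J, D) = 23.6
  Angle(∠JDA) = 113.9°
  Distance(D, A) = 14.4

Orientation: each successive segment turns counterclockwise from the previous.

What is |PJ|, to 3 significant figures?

13.7

P is at the origin; PG runs at 56.5° with length 20.3, so G = (11.2, 16.9). PG is perpendicular to GT, so GT runs at 146°; with |GT| = 18.5, T = (-4.22, 27.1). ∠GTC = 129.0° gives TC at -162° from the x-axis; with |TC| = 19.6, C = (-22.9, 21.2). ∠TCK = 119.5° gives CK at -102° from the x-axis; with |CK| = 29.7, K = (-29.1, -7.81). The perpendicularity gives KJ at right angles to CK, so KJ runs at -12.0°; with |KJ| = 27.4, J = (-2.29, -13.5). Then |PJ| = |J − P| = 13.7.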